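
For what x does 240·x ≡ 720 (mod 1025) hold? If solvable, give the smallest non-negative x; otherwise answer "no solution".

First find gcd(240, 1025):
1025 = 4*240 + 65
240 = 3*65 + 45
65 = 1*45 + 20
45 = 2*20 + 5
20 = 4*5 + 0
gcd = 5 and 5 | 720, so solutions exist. Divide through by 5: 48x ≡ 144 (mod 205).
Now find 48⁻¹ mod 205:
205 = 4×48 + 13
48 = 3×13 + 9
13 = 1×9 + 4
9 = 2×4 + 1
4 = 4×1 + 0
Back-substitute:
1 = 9 − 2·4
1 = −2·13 + 3·9
1 = 3·48 − 11·13
1 = −11·205 + 47·48
So 48⁻¹ ≡ 47 (mod 205).
Then x ≡ 47·144 ≡ 3 (mod 205); the smallest non-negative solution is x = 3.

3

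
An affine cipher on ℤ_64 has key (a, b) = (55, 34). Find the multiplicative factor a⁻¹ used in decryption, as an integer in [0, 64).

7

Run Euclid on (64, 55):
64 = 1*55 + 9
55 = 6*9 + 1
9 = 9*1 + 0
Since gcd(55, 64) = 1, back-substitute to write 1 as a combination:
1 = 55 − 6·9
1 = −6·64 + 7·55
So 55·7 ≡ 1 (mod 64).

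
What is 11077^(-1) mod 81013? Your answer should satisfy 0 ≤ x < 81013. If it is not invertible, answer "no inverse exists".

71242

Run Euclid on (81013, 11077):
81013 = 7×11077 + 3474
11077 = 3×3474 + 655
3474 = 5×655 + 199
655 = 3×199 + 58
199 = 3×58 + 25
58 = 2×25 + 8
25 = 3×8 + 1
8 = 8×1 + 0
Since gcd(11077, 81013) = 1, back-substitute to write 1 as a combination:
1 = 25 − 3·8
1 = −3·58 + 7·25
1 = 7·199 − 24·58
1 = −24·655 + 79·199
1 = 79·3474 − 419·655
1 = −419·11077 + 1336·3474
1 = 1336·81013 − 9771·11077
Thus 11077·(-9771) ≡ 1 (mod 81013); reducing, -9771 mod 81013 = 71242.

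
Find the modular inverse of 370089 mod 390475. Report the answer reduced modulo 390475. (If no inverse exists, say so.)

Run Euclid on (390475, 370089):
390475 = 1×370089 + 20386
370089 = 18×20386 + 3141
20386 = 6×3141 + 1540
3141 = 2×1540 + 61
1540 = 25×61 + 15
61 = 4×15 + 1
15 = 15×1 + 0
Since gcd(370089, 390475) = 1, back-substitute to write 1 as a combination:
1 = 61 − 4·15
1 = −4·1540 + 101·61
1 = 101·3141 − 206·1540
1 = −206·20386 + 1337·3141
1 = 1337·370089 − 24272·20386
1 = −24272·390475 + 25609·370089
So 370089·25609 ≡ 1 (mod 390475).

25609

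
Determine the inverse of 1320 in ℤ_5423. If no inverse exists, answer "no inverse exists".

no inverse exists

Euclidean algorithm on 5423, 1320:
5423 = 4·1320 + 143
1320 = 9·143 + 33
143 = 4·33 + 11
33 = 3·11 + 0
The gcd is 11, not 1, hence no inverse exists.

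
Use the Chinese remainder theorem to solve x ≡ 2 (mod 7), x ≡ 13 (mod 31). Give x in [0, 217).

Write x = 2 + 7·k. Then 7·k ≡ 13 − 2 ≡ 11 (mod 31).
Need 7⁻¹ mod 31. Extended Euclid on (31, 7):
31 = 4·7 + 3
7 = 2·3 + 1
3 = 3·1 + 0
Back-substitute:
1 = 7 − 2·3
1 = −2·31 + 9·7
7⁻¹ ≡ 9 (mod 31), so k ≡ 9·11 ≡ 6 (mod 31).
x = 2 + 7·6 = 44.

44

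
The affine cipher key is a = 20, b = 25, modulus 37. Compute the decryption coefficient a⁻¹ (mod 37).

gcd(37, 20) by repeated division:
37 = 1*20 + 17
20 = 1*17 + 3
17 = 5*3 + 2
3 = 1*2 + 1
2 = 2*1 + 0
Since gcd(20, 37) = 1, back-substitute to write 1 as a combination:
1 = 3 − 2
1 = −17 + 6·3
1 = 6·20 − 7·17
1 = −7·37 + 13·20
So 20·13 ≡ 1 (mod 37).

13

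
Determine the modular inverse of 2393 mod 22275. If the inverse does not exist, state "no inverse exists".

Run Euclid on (22275, 2393):
22275 = 9*2393 + 738
2393 = 3*738 + 179
738 = 4*179 + 22
179 = 8*22 + 3
22 = 7*3 + 1
3 = 3*1 + 0
gcd = 1, so the inverse exists. Back-substitute:
1 = 22 − 7·3
1 = −7·179 + 57·22
1 = 57·738 − 235·179
1 = −235·2393 + 762·738
1 = 762·22275 − 7093·2393
So 2393·(-7093) ≡ 1 (mod 22275), and -7093 ≡ 15182 (mod 22275).

15182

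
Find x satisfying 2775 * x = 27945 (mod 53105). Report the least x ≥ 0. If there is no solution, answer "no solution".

First find gcd(2775, 53105):
53105 = 19·2775 + 380
2775 = 7·380 + 115
380 = 3·115 + 35
115 = 3·35 + 10
35 = 3·10 + 5
10 = 2·5 + 0
gcd = 5 and 5 | 27945, so solutions exist. Divide through by 5: 555x ≡ 5589 (mod 10621).
Now find 555⁻¹ mod 10621:
10621 = 19*555 + 76
555 = 7*76 + 23
76 = 3*23 + 7
23 = 3*7 + 2
7 = 3*2 + 1
2 = 2*1 + 0
Back-substitute:
1 = 7 − 3·2
1 = −3·23 + 10·7
1 = 10·76 − 33·23
1 = −33·555 + 241·76
1 = 241·10621 − 4612·555
So 555·(-4612) ≡ 1 (mod 10621), i.e. 555⁻¹ ≡ 6009.
Then x ≡ 6009·5589 ≡ 699 (mod 10621); the smallest non-negative solution is x = 699.

699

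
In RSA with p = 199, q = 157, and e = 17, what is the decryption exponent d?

1817

φ(n) = (p−1)(q−1) = 198·156 = 30888.
Need d with 17·d ≡ 1 (mod 30888). Apply the extended Euclidean algorithm:
30888 = 1816×17 + 16
17 = 1×16 + 1
16 = 16×1 + 0
Back-substitute:
1 = 17 − 16
1 = −30888 + 1817·17
So 17·1817 ≡ 1 (mod 30888), hence d = 1817.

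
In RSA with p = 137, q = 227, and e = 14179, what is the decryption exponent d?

11051

φ(n) = (p−1)(q−1) = 136·226 = 30736.
Need d with 14179·d ≡ 1 (mod 30736). Apply the extended Euclidean algorithm:
30736 = 2×14179 + 2378
14179 = 5×2378 + 2289
2378 = 1×2289 + 89
2289 = 25×89 + 64
89 = 1×64 + 25
64 = 2×25 + 14
25 = 1×14 + 11
14 = 1×11 + 3
11 = 3×3 + 2
3 = 1×2 + 1
2 = 2×1 + 0
Back-substitute:
1 = 3 − 2
1 = −11 + 4·3
1 = 4·14 − 5·11
1 = −5·25 + 9·14
1 = 9·64 − 23·25
1 = −23·89 + 32·64
1 = 32·2289 − 823·89
1 = −823·2378 + 855·2289
1 = 855·14179 − 5098·2378
1 = −5098·30736 + 11051·14179
So 14179·11051 ≡ 1 (mod 30736), hence d = 11051.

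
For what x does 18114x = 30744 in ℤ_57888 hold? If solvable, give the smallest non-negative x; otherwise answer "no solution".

1884

First find gcd(18114, 57888):
57888 = 3*18114 + 3546
18114 = 5*3546 + 384
3546 = 9*384 + 90
384 = 4*90 + 24
90 = 3*24 + 18
24 = 1*18 + 6
18 = 3*6 + 0
gcd = 6 and 6 | 30744, so solutions exist. Divide through by 6: 3019x ≡ 5124 (mod 9648).
Now find 3019⁻¹ mod 9648:
9648 = 3*3019 + 591
3019 = 5*591 + 64
591 = 9*64 + 15
64 = 4*15 + 4
15 = 3*4 + 3
4 = 1*3 + 1
3 = 3*1 + 0
Back-substitute:
1 = 4 − 3
1 = −15 + 4·4
1 = 4·64 − 17·15
1 = −17·591 + 157·64
1 = 157·3019 − 802·591
1 = −802·9648 + 2563·3019
So 3019⁻¹ ≡ 2563 (mod 9648).
Then x ≡ 2563·5124 ≡ 1884 (mod 9648); the smallest non-negative solution is x = 1884.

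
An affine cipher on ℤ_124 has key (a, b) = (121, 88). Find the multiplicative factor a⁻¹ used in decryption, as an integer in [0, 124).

41

Extended Euclidean algorithm:
124 = 1·121 + 3
121 = 40·3 + 1
3 = 3·1 + 0
Since gcd(121, 124) = 1, back-substitute to write 1 as a combination:
1 = 121 − 40·3
1 = −40·124 + 41·121
So 121·41 ≡ 1 (mod 124).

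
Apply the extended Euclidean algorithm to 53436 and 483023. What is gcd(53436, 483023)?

Apply Euclid's algorithm to 483023 and 53436:
483023 = 9*53436 + 2099
53436 = 25*2099 + 961
2099 = 2*961 + 177
961 = 5*177 + 76
177 = 2*76 + 25
76 = 3*25 + 1
25 = 25*1 + 0
gcd(53436, 483023) = 1.
Working backward:
1 = 76 − 3·25
1 = −3·177 + 7·76
1 = 7·961 − 38·177
1 = −38·2099 + 83·961
1 = 83·53436 − 2113·2099
1 = −2113·483023 + 19100·53436
So 1 = (-2113)·483023 + (19100)·53436.

1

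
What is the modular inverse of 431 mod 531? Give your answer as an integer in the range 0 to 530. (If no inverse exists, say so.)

377

Apply the Euclidean algorithm to 531 and 431:
531 = 1×431 + 100
431 = 4×100 + 31
100 = 3×31 + 7
31 = 4×7 + 3
7 = 2×3 + 1
3 = 3×1 + 0
The gcd is 1. Working backward:
1 = 7 − 2·3
1 = −2·31 + 9·7
1 = 9·100 − 29·31
1 = −29·431 + 125·100
1 = 125·531 − 154·431
So 431·(-154) ≡ 1 (mod 531), and -154 ≡ 377 (mod 531).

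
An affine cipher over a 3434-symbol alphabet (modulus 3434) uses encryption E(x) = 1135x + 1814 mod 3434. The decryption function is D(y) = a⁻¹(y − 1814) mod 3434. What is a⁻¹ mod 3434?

Run Euclid on (3434, 1135):
3434 = 3*1135 + 29
1135 = 39*29 + 4
29 = 7*4 + 1
4 = 4*1 + 0
The gcd is 1. Working backward:
1 = 29 − 7·4
1 = −7·1135 + 274·29
1 = 274·3434 − 829·1135
Thus 1135·(-829) ≡ 1 (mod 3434); reducing, -829 mod 3434 = 2605.

2605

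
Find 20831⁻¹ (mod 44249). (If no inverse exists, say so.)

Apply the Euclidean algorithm to 44249 and 20831:
44249 = 2×20831 + 2587
20831 = 8×2587 + 135
2587 = 19×135 + 22
135 = 6×22 + 3
22 = 7×3 + 1
3 = 3×1 + 0
The gcd is 1. Working backward:
1 = 22 − 7·3
1 = −7·135 + 43·22
1 = 43·2587 − 824·135
1 = −824·20831 + 6635·2587
1 = 6635·44249 − 14094·20831
So 20831·(-14094) ≡ 1 (mod 44249), and -14094 ≡ 30155 (mod 44249).

30155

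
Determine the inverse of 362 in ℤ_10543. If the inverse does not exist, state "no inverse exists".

Extended Euclidean algorithm:
10543 = 29·362 + 45
362 = 8·45 + 2
45 = 22·2 + 1
2 = 2·1 + 0
The gcd is 1. Working backward:
1 = 45 − 22·2
1 = −22·362 + 177·45
1 = 177·10543 − 5155·362
Thus 362·(-5155) ≡ 1 (mod 10543); reducing, -5155 mod 10543 = 5388.

5388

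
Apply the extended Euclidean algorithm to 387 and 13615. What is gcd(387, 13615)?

1

Repeated division:
13615 = 35·387 + 70
387 = 5·70 + 37
70 = 1·37 + 33
37 = 1·33 + 4
33 = 8·4 + 1
4 = 4·1 + 0
gcd(387, 13615) = 1.
Express as a combination:
1 = 33 − 8·4
1 = −8·37 + 9·33
1 = 9·70 − 17·37
1 = −17·387 + 94·70
1 = 94·13615 − 3307·387
So 1 = (94)·13615 + (-3307)·387.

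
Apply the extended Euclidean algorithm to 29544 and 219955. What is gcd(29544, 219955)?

Euclidean algorithm:
219955 = 7×29544 + 13147
29544 = 2×13147 + 3250
13147 = 4×3250 + 147
3250 = 22×147 + 16
147 = 9×16 + 3
16 = 5×3 + 1
3 = 3×1 + 0
gcd(29544, 219955) = 1.
Back-substituting:
1 = 16 − 5·3
1 = −5·147 + 46·16
1 = 46·3250 − 1017·147
1 = −1017·13147 + 4114·3250
1 = 4114·29544 − 9245·13147
1 = −9245·219955 + 68829·29544
So 1 = (-9245)·219955 + (68829)·29544.

1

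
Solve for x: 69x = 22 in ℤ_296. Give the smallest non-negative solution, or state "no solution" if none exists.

262

First find gcd(69, 296):
296 = 4·69 + 20
69 = 3·20 + 9
20 = 2·9 + 2
9 = 4·2 + 1
2 = 2·1 + 0
gcd = 1, so a unique solution mod 296 exists.
Back-substitute for the Bézout coefficients:
1 = 9 − 4·2
1 = −4·20 + 9·9
1 = 9·69 − 31·20
1 = −31·296 + 133·69
So 69·(133) ≡ 1 (mod 296), giving 69⁻¹ ≡ 133.
x ≡ 69⁻¹·22 ≡ 133·22 ≡ 262 (mod 296).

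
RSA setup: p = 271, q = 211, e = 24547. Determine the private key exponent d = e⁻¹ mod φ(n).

21283

φ(n) = (p−1)(q−1) = 270·210 = 56700.
Need d with 24547·d ≡ 1 (mod 56700). Apply the extended Euclidean algorithm:
56700 = 2×24547 + 7606
24547 = 3×7606 + 1729
7606 = 4×1729 + 690
1729 = 2×690 + 349
690 = 1×349 + 341
349 = 1×341 + 8
341 = 42×8 + 5
8 = 1×5 + 3
5 = 1×3 + 2
3 = 1×2 + 1
2 = 2×1 + 0
Back-substitute:
1 = 3 − 2
1 = −5 + 2·3
1 = 2·8 − 3·5
1 = −3·341 + 128·8
1 = 128·349 − 131·341
1 = −131·690 + 259·349
1 = 259·1729 − 649·690
1 = −649·7606 + 2855·1729
1 = 2855·24547 − 9214·7606
1 = −9214·56700 + 21283·24547
So 24547·21283 ≡ 1 (mod 56700), hence d = 21283.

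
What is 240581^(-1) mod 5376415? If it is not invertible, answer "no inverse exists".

Compute gcd(240581, 5376415):
5376415 = 22·240581 + 83633
240581 = 2·83633 + 73315
83633 = 1·73315 + 10318
73315 = 7·10318 + 1089
10318 = 9·1089 + 517
1089 = 2·517 + 55
517 = 9·55 + 22
55 = 2·22 + 11
22 = 2·11 + 0
Since gcd = 11 > 1, 240581 is not a unit mod 5376415.

no inverse exists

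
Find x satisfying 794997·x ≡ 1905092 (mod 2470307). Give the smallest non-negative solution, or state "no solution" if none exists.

212577

First find gcd(794997, 2470307):
2470307 = 3*794997 + 85316
794997 = 9*85316 + 27153
85316 = 3*27153 + 3857
27153 = 7*3857 + 154
3857 = 25*154 + 7
154 = 22*7 + 0
gcd = 7 and 7 | 1905092, so solutions exist. Divide through by 7: 113571x ≡ 272156 (mod 352901).
Now find 113571⁻¹ mod 352901:
352901 = 3·113571 + 12188
113571 = 9·12188 + 3879
12188 = 3·3879 + 551
3879 = 7·551 + 22
551 = 25·22 + 1
22 = 22·1 + 0
Back-substitute:
1 = 551 − 25·22
1 = −25·3879 + 176·551
1 = 176·12188 − 553·3879
1 = −553·113571 + 5153·12188
1 = 5153·352901 − 16012·113571
So 113571·(-16012) ≡ 1 (mod 352901), i.e. 113571⁻¹ ≡ 336889.
Then x ≡ 336889·272156 ≡ 212577 (mod 352901); the smallest non-negative solution is x = 212577.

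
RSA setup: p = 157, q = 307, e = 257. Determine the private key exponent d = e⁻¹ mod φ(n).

13745

φ(n) = (p−1)(q−1) = 156·306 = 47736.
Need d with 257·d ≡ 1 (mod 47736). Apply the extended Euclidean algorithm:
47736 = 185*257 + 191
257 = 1*191 + 66
191 = 2*66 + 59
66 = 1*59 + 7
59 = 8*7 + 3
7 = 2*3 + 1
3 = 3*1 + 0
Back-substitute:
1 = 7 − 2·3
1 = −2·59 + 17·7
1 = 17·66 − 19·59
1 = −19·191 + 55·66
1 = 55·257 − 74·191
1 = −74·47736 + 13745·257
So 257·13745 ≡ 1 (mod 47736), hence d = 13745.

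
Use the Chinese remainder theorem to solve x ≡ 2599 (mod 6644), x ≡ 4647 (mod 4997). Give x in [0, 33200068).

8759391

Write x = 2599 + 6644·k. Then 6644·k ≡ 4647 − 2599 ≡ 2048 (mod 4997).
Need 6644⁻¹ mod 4997. Extended Euclid on (4997, 1647):
4997 = 3×1647 + 56
1647 = 29×56 + 23
56 = 2×23 + 10
23 = 2×10 + 3
10 = 3×3 + 1
3 = 3×1 + 0
Back-substitute:
1 = 10 − 3·3
1 = −3·23 + 7·10
1 = 7·56 − 17·23
1 = −17·1647 + 500·56
1 = 500·4997 − 1517·1647
6644⁻¹ ≡ 3480 (mod 4997), so k ≡ 3480·2048 ≡ 1318 (mod 4997).
x = 2599 + 6644·1318 = 8759391.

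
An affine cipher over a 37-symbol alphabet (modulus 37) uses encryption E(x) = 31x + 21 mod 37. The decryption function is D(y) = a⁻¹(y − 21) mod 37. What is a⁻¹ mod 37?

6

gcd(37, 31) by repeated division:
37 = 1×31 + 6
31 = 5×6 + 1
6 = 6×1 + 0
Since gcd(31, 37) = 1, back-substitute to write 1 as a combination:
1 = 31 − 5·6
1 = −5·37 + 6·31
So 31·6 ≡ 1 (mod 37).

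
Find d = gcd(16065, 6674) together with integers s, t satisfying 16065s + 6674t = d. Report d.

Euclidean algorithm:
16065 = 2·6674 + 2717
6674 = 2·2717 + 1240
2717 = 2·1240 + 237
1240 = 5·237 + 55
237 = 4·55 + 17
55 = 3·17 + 4
17 = 4·4 + 1
4 = 4·1 + 0
gcd(16065, 6674) = 1.
Express as a combination:
1 = 17 − 4·4
1 = −4·55 + 13·17
1 = 13·237 − 56·55
1 = −56·1240 + 293·237
1 = 293·2717 − 642·1240
1 = −642·6674 + 1577·2717
1 = 1577·16065 − 3796·6674
So 1 = (1577)·16065 + (-3796)·6674.

1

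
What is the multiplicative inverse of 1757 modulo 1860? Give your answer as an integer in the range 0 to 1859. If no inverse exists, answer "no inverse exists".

Apply the Euclidean algorithm to 1860 and 1757:
1860 = 1·1757 + 103
1757 = 17·103 + 6
103 = 17·6 + 1
6 = 6·1 + 0
The gcd is 1. Working backward:
1 = 103 − 17·6
1 = −17·1757 + 290·103
1 = 290·1860 − 307·1757
Hence 1757⁻¹ ≡ -307 ≡ 1553 (mod 1860).

1553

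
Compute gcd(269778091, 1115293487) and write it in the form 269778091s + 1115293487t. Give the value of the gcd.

Apply Euclid's algorithm to 1115293487 and 269778091:
1115293487 = 4·269778091 + 36181123
269778091 = 7·36181123 + 16510230
36181123 = 2·16510230 + 3160663
16510230 = 5·3160663 + 706915
3160663 = 4·706915 + 333003
706915 = 2·333003 + 40909
333003 = 8·40909 + 5731
40909 = 7·5731 + 792
5731 = 7·792 + 187
792 = 4·187 + 44
187 = 4·44 + 11
44 = 4·11 + 0
gcd(269778091, 1115293487) = 11.
Express as a combination:
11 = 187 − 4·44
11 = −4·792 + 17·187
11 = 17·5731 − 123·792
11 = −123·40909 + 878·5731
11 = 878·333003 − 7147·40909
11 = −7147·706915 + 15172·333003
11 = 15172·3160663 − 67835·706915
11 = −67835·16510230 + 354347·3160663
11 = 354347·36181123 − 776529·16510230
11 = −776529·269778091 + 5790050·36181123
11 = 5790050·1115293487 − 23936729·269778091
So 11 = (5790050)·1115293487 + (-23936729)·269778091.

11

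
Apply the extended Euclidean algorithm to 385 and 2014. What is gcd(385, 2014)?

1

Euclidean algorithm:
2014 = 5*385 + 89
385 = 4*89 + 29
89 = 3*29 + 2
29 = 14*2 + 1
2 = 2*1 + 0
gcd(385, 2014) = 1.
Working backward:
1 = 29 − 14·2
1 = −14·89 + 43·29
1 = 43·385 − 186·89
1 = −186·2014 + 973·385
So 1 = (-186)·2014 + (973)·385.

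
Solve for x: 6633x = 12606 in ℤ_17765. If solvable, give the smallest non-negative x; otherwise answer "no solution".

717

First find gcd(6633, 17765):
17765 = 2·6633 + 4499
6633 = 1·4499 + 2134
4499 = 2·2134 + 231
2134 = 9·231 + 55
231 = 4·55 + 11
55 = 5·11 + 0
gcd = 11 and 11 | 12606, so solutions exist. Divide through by 11: 603x ≡ 1146 (mod 1615).
Now find 603⁻¹ mod 1615:
1615 = 2*603 + 409
603 = 1*409 + 194
409 = 2*194 + 21
194 = 9*21 + 5
21 = 4*5 + 1
5 = 5*1 + 0
Back-substitute:
1 = 21 − 4·5
1 = −4·194 + 37·21
1 = 37·409 − 78·194
1 = −78·603 + 115·409
1 = 115·1615 − 308·603
So 603·(-308) ≡ 1 (mod 1615), i.e. 603⁻¹ ≡ 1307.
Then x ≡ 1307·1146 ≡ 717 (mod 1615); the smallest non-negative solution is x = 717.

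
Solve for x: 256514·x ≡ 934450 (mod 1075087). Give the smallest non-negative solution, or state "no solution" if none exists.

First find gcd(256514, 1075087):
1075087 = 4·256514 + 49031
256514 = 5·49031 + 11359
49031 = 4·11359 + 3595
11359 = 3·3595 + 574
3595 = 6·574 + 151
574 = 3·151 + 121
151 = 1·121 + 30
121 = 4·30 + 1
30 = 30·1 + 0
gcd = 1, so a unique solution mod 1075087 exists.
Back-substitute for the Bézout coefficients:
1 = 121 − 4·30
1 = −4·151 + 5·121
1 = 5·574 − 19·151
1 = −19·3595 + 119·574
1 = 119·11359 − 376·3595
1 = −376·49031 + 1623·11359
1 = 1623·256514 − 8491·49031
1 = −8491·1075087 + 35587·256514
So 256514·(35587) ≡ 1 (mod 1075087), giving 256514⁻¹ ≡ 35587.
x ≡ 256514⁻¹·934450 ≡ 35587·934450 ≡ 756153 (mod 1075087).

756153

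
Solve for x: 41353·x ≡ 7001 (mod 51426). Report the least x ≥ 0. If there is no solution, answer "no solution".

First find gcd(41353, 51426):
51426 = 1×41353 + 10073
41353 = 4×10073 + 1061
10073 = 9×1061 + 524
1061 = 2×524 + 13
524 = 40×13 + 4
13 = 3×4 + 1
4 = 4×1 + 0
gcd = 1, so a unique solution mod 51426 exists.
Back-substitute for the Bézout coefficients:
1 = 13 − 3·4
1 = −3·524 + 121·13
1 = 121·1061 − 245·524
1 = −245·10073 + 2326·1061
1 = 2326·41353 − 9549·10073
1 = −9549·51426 + 11875·41353
So 41353·(11875) ≡ 1 (mod 51426), giving 41353⁻¹ ≡ 11875.
x ≡ 41353⁻¹·7001 ≡ 11875·7001 ≡ 32459 (mod 51426).

32459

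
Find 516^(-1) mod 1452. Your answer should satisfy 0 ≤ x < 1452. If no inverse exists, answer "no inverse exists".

no inverse exists

Compute gcd(516, 1452):
1452 = 2×516 + 420
516 = 1×420 + 96
420 = 4×96 + 36
96 = 2×36 + 24
36 = 1×24 + 12
24 = 2×12 + 0
Since gcd = 12 > 1, 516 is not a unit mod 1452.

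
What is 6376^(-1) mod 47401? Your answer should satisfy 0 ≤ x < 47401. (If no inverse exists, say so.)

1301

gcd(47401, 6376) by repeated division:
47401 = 7*6376 + 2769
6376 = 2*2769 + 838
2769 = 3*838 + 255
838 = 3*255 + 73
255 = 3*73 + 36
73 = 2*36 + 1
36 = 36*1 + 0
Since gcd(6376, 47401) = 1, back-substitute to write 1 as a combination:
1 = 73 − 2·36
1 = −2·255 + 7·73
1 = 7·838 − 23·255
1 = −23·2769 + 76·838
1 = 76·6376 − 175·2769
1 = −175·47401 + 1301·6376
So 6376·1301 ≡ 1 (mod 47401).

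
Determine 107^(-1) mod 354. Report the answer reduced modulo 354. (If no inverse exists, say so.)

311

Apply the Euclidean algorithm to 354 and 107:
354 = 3×107 + 33
107 = 3×33 + 8
33 = 4×8 + 1
8 = 8×1 + 0
gcd = 1, so the inverse exists. Back-substitute:
1 = 33 − 4·8
1 = −4·107 + 13·33
1 = 13·354 − 43·107
Thus 107·(-43) ≡ 1 (mod 354); reducing, -43 mod 354 = 311.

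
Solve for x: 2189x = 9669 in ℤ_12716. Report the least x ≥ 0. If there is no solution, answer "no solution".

First find gcd(2189, 12716):
12716 = 5*2189 + 1771
2189 = 1*1771 + 418
1771 = 4*418 + 99
418 = 4*99 + 22
99 = 4*22 + 11
22 = 2*11 + 0
gcd = 11 and 11 | 9669, so solutions exist. Divide through by 11: 199x ≡ 879 (mod 1156).
Now find 199⁻¹ mod 1156:
1156 = 5·199 + 161
199 = 1·161 + 38
161 = 4·38 + 9
38 = 4·9 + 2
9 = 4·2 + 1
2 = 2·1 + 0
Back-substitute:
1 = 9 − 4·2
1 = −4·38 + 17·9
1 = 17·161 − 72·38
1 = −72·199 + 89·161
1 = 89·1156 − 517·199
So 199·(-517) ≡ 1 (mod 1156), i.e. 199⁻¹ ≡ 639.
Then x ≡ 639·879 ≡ 1021 (mod 1156); the smallest non-negative solution is x = 1021.

1021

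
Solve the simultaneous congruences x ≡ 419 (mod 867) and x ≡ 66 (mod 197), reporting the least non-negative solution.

7355

Write x = 419 + 867·k. Then 867·k ≡ 66 − 419 ≡ 41 (mod 197).
Need 867⁻¹ mod 197. Extended Euclid on (197, 79):
197 = 2×79 + 39
79 = 2×39 + 1
39 = 39×1 + 0
Back-substitute:
1 = 79 − 2·39
1 = −2·197 + 5·79
867⁻¹ ≡ 5 (mod 197), so k ≡ 5·41 ≡ 8 (mod 197).
x = 419 + 867·8 = 7355.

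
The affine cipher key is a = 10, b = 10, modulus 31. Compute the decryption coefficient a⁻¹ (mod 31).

28

Apply the Euclidean algorithm to 31 and 10:
31 = 3×10 + 1
10 = 10×1 + 0
Since gcd(10, 31) = 1, back-substitute to write 1 as a combination:
1 = 31 − 3·10
Hence 10⁻¹ ≡ -3 ≡ 28 (mod 31).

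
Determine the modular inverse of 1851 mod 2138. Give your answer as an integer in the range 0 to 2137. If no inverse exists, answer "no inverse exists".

663

Run Euclid on (2138, 1851):
2138 = 1×1851 + 287
1851 = 6×287 + 129
287 = 2×129 + 29
129 = 4×29 + 13
29 = 2×13 + 3
13 = 4×3 + 1
3 = 3×1 + 0
The gcd is 1. Working backward:
1 = 13 − 4·3
1 = −4·29 + 9·13
1 = 9·129 − 40·29
1 = −40·287 + 89·129
1 = 89·1851 − 574·287
1 = −574·2138 + 663·1851
So 1851·663 ≡ 1 (mod 2138).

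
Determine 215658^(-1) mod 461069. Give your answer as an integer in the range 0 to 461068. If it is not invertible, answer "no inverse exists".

197922

Apply the Euclidean algorithm to 461069 and 215658:
461069 = 2·215658 + 29753
215658 = 7·29753 + 7387
29753 = 4·7387 + 205
7387 = 36·205 + 7
205 = 29·7 + 2
7 = 3·2 + 1
2 = 2·1 + 0
Since gcd(215658, 461069) = 1, back-substitute to write 1 as a combination:
1 = 7 − 3·2
1 = −3·205 + 88·7
1 = 88·7387 − 3171·205
1 = −3171·29753 + 12772·7387
1 = 12772·215658 − 92575·29753
1 = −92575·461069 + 197922·215658
So 215658·197922 ≡ 1 (mod 461069).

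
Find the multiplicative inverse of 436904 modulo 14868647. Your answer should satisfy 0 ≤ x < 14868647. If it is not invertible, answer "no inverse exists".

4584259

Run Euclid on (14868647, 436904):
14868647 = 34·436904 + 13911
436904 = 31·13911 + 5663
13911 = 2·5663 + 2585
5663 = 2·2585 + 493
2585 = 5·493 + 120
493 = 4·120 + 13
120 = 9·13 + 3
13 = 4·3 + 1
3 = 3·1 + 0
Since gcd(436904, 14868647) = 1, back-substitute to write 1 as a combination:
1 = 13 − 4·3
1 = −4·120 + 37·13
1 = 37·493 − 152·120
1 = −152·2585 + 797·493
1 = 797·5663 − 1746·2585
1 = −1746·13911 + 4289·5663
1 = 4289·436904 − 134705·13911
1 = −134705·14868647 + 4584259·436904
So 436904·4584259 ≡ 1 (mod 14868647).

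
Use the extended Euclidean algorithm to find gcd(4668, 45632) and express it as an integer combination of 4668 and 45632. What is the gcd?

4

Apply Euclid's algorithm to 45632 and 4668:
45632 = 9×4668 + 3620
4668 = 1×3620 + 1048
3620 = 3×1048 + 476
1048 = 2×476 + 96
476 = 4×96 + 92
96 = 1×92 + 4
92 = 23×4 + 0
gcd(4668, 45632) = 4.
Back-substituting:
4 = 96 − 92
4 = −476 + 5·96
4 = 5·1048 − 11·476
4 = −11·3620 + 38·1048
4 = 38·4668 − 49·3620
4 = −49·45632 + 479·4668
So 4 = (-49)·45632 + (479)·4668.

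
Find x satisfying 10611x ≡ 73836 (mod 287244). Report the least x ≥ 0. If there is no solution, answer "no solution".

First find gcd(10611, 287244):
287244 = 27·10611 + 747
10611 = 14·747 + 153
747 = 4·153 + 135
153 = 1·135 + 18
135 = 7·18 + 9
18 = 2·9 + 0
gcd = 9 and 9 | 73836, so solutions exist. Divide through by 9: 1179x ≡ 8204 (mod 31916).
Now find 1179⁻¹ mod 31916:
31916 = 27·1179 + 83
1179 = 14·83 + 17
83 = 4·17 + 15
17 = 1·15 + 2
15 = 7·2 + 1
2 = 2·1 + 0
Back-substitute:
1 = 15 − 7·2
1 = −7·17 + 8·15
1 = 8·83 − 39·17
1 = −39·1179 + 554·83
1 = 554·31916 − 14997·1179
So 1179·(-14997) ≡ 1 (mod 31916), i.e. 1179⁻¹ ≡ 16919.
Then x ≡ 16919·8204 ≡ 792 (mod 31916); the smallest non-negative solution is x = 792.

792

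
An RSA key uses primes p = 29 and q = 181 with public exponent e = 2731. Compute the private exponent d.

φ(n) = (p−1)(q−1) = 28·180 = 5040.
Need d with 2731·d ≡ 1 (mod 5040). Apply the extended Euclidean algorithm:
5040 = 1*2731 + 2309
2731 = 1*2309 + 422
2309 = 5*422 + 199
422 = 2*199 + 24
199 = 8*24 + 7
24 = 3*7 + 3
7 = 2*3 + 1
3 = 3*1 + 0
Back-substitute:
1 = 7 − 2·3
1 = −2·24 + 7·7
1 = 7·199 − 58·24
1 = −58·422 + 123·199
1 = 123·2309 − 673·422
1 = −673·2731 + 796·2309
1 = 796·5040 − 1469·2731
So 2731·(-1469) ≡ 1 (mod 5040), hence d ≡ -1469 ≡ 3571 (mod 5040).

3571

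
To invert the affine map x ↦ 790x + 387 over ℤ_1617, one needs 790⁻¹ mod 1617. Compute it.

Apply the Euclidean algorithm to 1617 and 790:
1617 = 2·790 + 37
790 = 21·37 + 13
37 = 2·13 + 11
13 = 1·11 + 2
11 = 5·2 + 1
2 = 2·1 + 0
The gcd is 1. Working backward:
1 = 11 − 5·2
1 = −5·13 + 6·11
1 = 6·37 − 17·13
1 = −17·790 + 363·37
1 = 363·1617 − 743·790
So 790·(-743) ≡ 1 (mod 1617), and -743 ≡ 874 (mod 1617).

874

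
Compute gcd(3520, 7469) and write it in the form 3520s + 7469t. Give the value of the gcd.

Repeated division:
7469 = 2×3520 + 429
3520 = 8×429 + 88
429 = 4×88 + 77
88 = 1×77 + 11
77 = 7×11 + 0
gcd(3520, 7469) = 11.
Back-substituting:
11 = 88 − 77
11 = −429 + 5·88
11 = 5·3520 − 41·429
11 = −41·7469 + 87·3520
So 11 = (-41)·7469 + (87)·3520.

11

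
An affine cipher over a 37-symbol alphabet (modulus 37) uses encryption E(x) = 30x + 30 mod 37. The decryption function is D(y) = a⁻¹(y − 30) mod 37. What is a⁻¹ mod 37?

21

Extended Euclidean algorithm:
37 = 1×30 + 7
30 = 4×7 + 2
7 = 3×2 + 1
2 = 2×1 + 0
gcd = 1, so the inverse exists. Back-substitute:
1 = 7 − 3·2
1 = −3·30 + 13·7
1 = 13·37 − 16·30
So 30·(-16) ≡ 1 (mod 37), and -16 ≡ 21 (mod 37).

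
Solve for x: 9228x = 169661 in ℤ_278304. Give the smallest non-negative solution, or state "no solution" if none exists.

gcd(9228, 278304):
278304 = 30×9228 + 1464
9228 = 6×1464 + 444
1464 = 3×444 + 132
444 = 3×132 + 48
132 = 2×48 + 36
48 = 1×36 + 12
36 = 3×12 + 0
gcd = 12, but 12 ∤ 169661, so the congruence has no solution.

no solution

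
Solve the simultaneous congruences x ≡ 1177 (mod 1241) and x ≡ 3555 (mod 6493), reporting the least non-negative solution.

6944572

Write x = 1177 + 1241·k. Then 1241·k ≡ 3555 − 1177 ≡ 2378 (mod 6493).
Need 1241⁻¹ mod 6493. Extended Euclid on (6493, 1241):
6493 = 5*1241 + 288
1241 = 4*288 + 89
288 = 3*89 + 21
89 = 4*21 + 5
21 = 4*5 + 1
5 = 5*1 + 0
Back-substitute:
1 = 21 − 4·5
1 = −4·89 + 17·21
1 = 17·288 − 55·89
1 = −55·1241 + 237·288
1 = 237·6493 − 1240·1241
1241⁻¹ ≡ 5253 (mod 6493), so k ≡ 5253·2378 ≡ 5595 (mod 6493).
x = 1177 + 1241·5595 = 6944572.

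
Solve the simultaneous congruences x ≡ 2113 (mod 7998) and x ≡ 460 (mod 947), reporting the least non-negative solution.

Write x = 2113 + 7998·k. Then 7998·k ≡ 460 − 2113 ≡ 241 (mod 947).
Need 7998⁻¹ mod 947. Extended Euclid on (947, 422):
947 = 2×422 + 103
422 = 4×103 + 10
103 = 10×10 + 3
10 = 3×3 + 1
3 = 3×1 + 0
Back-substitute:
1 = 10 − 3·3
1 = −3·103 + 31·10
1 = 31·422 − 127·103
1 = −127·947 + 285·422
7998⁻¹ ≡ 285 (mod 947), so k ≡ 285·241 ≡ 501 (mod 947).
x = 2113 + 7998·501 = 4009111.

4009111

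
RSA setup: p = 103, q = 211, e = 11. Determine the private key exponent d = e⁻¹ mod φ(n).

φ(n) = (p−1)(q−1) = 102·210 = 21420.
Need d with 11·d ≡ 1 (mod 21420). Apply the extended Euclidean algorithm:
21420 = 1947*11 + 3
11 = 3*3 + 2
3 = 1*2 + 1
2 = 2*1 + 0
Back-substitute:
1 = 3 − 2
1 = −11 + 4·3
1 = 4·21420 − 7789·11
So 11·(-7789) ≡ 1 (mod 21420), hence d ≡ -7789 ≡ 13631 (mod 21420).

13631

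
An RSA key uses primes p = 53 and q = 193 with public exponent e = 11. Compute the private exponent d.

2723

φ(n) = (p−1)(q−1) = 52·192 = 9984.
Need d with 11·d ≡ 1 (mod 9984). Apply the extended Euclidean algorithm:
9984 = 907*11 + 7
11 = 1*7 + 4
7 = 1*4 + 3
4 = 1*3 + 1
3 = 3*1 + 0
Back-substitute:
1 = 4 − 3
1 = −7 + 2·4
1 = 2·11 − 3·7
1 = −3·9984 + 2723·11
So 11·2723 ≡ 1 (mod 9984), hence d = 2723.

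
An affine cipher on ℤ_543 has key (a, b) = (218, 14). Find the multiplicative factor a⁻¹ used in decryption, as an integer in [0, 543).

137

gcd(543, 218) by repeated division:
543 = 2×218 + 107
218 = 2×107 + 4
107 = 26×4 + 3
4 = 1×3 + 1
3 = 3×1 + 0
gcd = 1, so the inverse exists. Back-substitute:
1 = 4 − 3
1 = −107 + 27·4
1 = 27·218 − 55·107
1 = −55·543 + 137·218
So 218·137 ≡ 1 (mod 543).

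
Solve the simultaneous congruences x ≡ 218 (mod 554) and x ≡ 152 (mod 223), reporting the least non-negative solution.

116558

Write x = 218 + 554·k. Then 554·k ≡ 152 − 218 ≡ 157 (mod 223).
Need 554⁻¹ mod 223. Extended Euclid on (223, 108):
223 = 2×108 + 7
108 = 15×7 + 3
7 = 2×3 + 1
3 = 3×1 + 0
Back-substitute:
1 = 7 − 2·3
1 = −2·108 + 31·7
1 = 31·223 − 64·108
554⁻¹ ≡ 159 (mod 223), so k ≡ 159·157 ≡ 210 (mod 223).
x = 218 + 554·210 = 116558.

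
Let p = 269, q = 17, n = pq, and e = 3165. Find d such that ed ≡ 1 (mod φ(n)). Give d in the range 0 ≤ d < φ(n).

2165

φ(n) = (p−1)(q−1) = 268·16 = 4288.
Need d with 3165·d ≡ 1 (mod 4288). Apply the extended Euclidean algorithm:
4288 = 1×3165 + 1123
3165 = 2×1123 + 919
1123 = 1×919 + 204
919 = 4×204 + 103
204 = 1×103 + 101
103 = 1×101 + 2
101 = 50×2 + 1
2 = 2×1 + 0
Back-substitute:
1 = 101 − 50·2
1 = −50·103 + 51·101
1 = 51·204 − 101·103
1 = −101·919 + 455·204
1 = 455·1123 − 556·919
1 = −556·3165 + 1567·1123
1 = 1567·4288 − 2123·3165
So 3165·(-2123) ≡ 1 (mod 4288), hence d ≡ -2123 ≡ 2165 (mod 4288).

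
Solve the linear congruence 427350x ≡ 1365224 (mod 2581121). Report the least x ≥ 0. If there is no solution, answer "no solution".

545738

First find gcd(427350, 2581121):
2581121 = 6×427350 + 17021
427350 = 25×17021 + 1825
17021 = 9×1825 + 596
1825 = 3×596 + 37
596 = 16×37 + 4
37 = 9×4 + 1
4 = 4×1 + 0
gcd = 1, so a unique solution mod 2581121 exists.
Back-substitute for the Bézout coefficients:
1 = 37 − 9·4
1 = −9·596 + 145·37
1 = 145·1825 − 444·596
1 = −444·17021 + 4141·1825
1 = 4141·427350 − 103969·17021
1 = −103969·2581121 + 627955·427350
So 427350·(627955) ≡ 1 (mod 2581121), giving 427350⁻¹ ≡ 627955.
x ≡ 427350⁻¹·1365224 ≡ 627955·1365224 ≡ 545738 (mod 2581121).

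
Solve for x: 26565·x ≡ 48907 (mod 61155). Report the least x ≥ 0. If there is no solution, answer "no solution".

gcd(26565, 61155):
61155 = 2*26565 + 8025
26565 = 3*8025 + 2490
8025 = 3*2490 + 555
2490 = 4*555 + 270
555 = 2*270 + 15
270 = 18*15 + 0
gcd = 15, but 15 ∤ 48907, so the congruence has no solution.

no solution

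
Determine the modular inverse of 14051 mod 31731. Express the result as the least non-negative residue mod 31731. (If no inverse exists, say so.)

28592

gcd(31731, 14051) by repeated division:
31731 = 2·14051 + 3629
14051 = 3·3629 + 3164
3629 = 1·3164 + 465
3164 = 6·465 + 374
465 = 1·374 + 91
374 = 4·91 + 10
91 = 9·10 + 1
10 = 10·1 + 0
The gcd is 1. Working backward:
1 = 91 − 9·10
1 = −9·374 + 37·91
1 = 37·465 − 46·374
1 = −46·3164 + 313·465
1 = 313·3629 − 359·3164
1 = −359·14051 + 1390·3629
1 = 1390·31731 − 3139·14051
Thus 14051·(-3139) ≡ 1 (mod 31731); reducing, -3139 mod 31731 = 28592.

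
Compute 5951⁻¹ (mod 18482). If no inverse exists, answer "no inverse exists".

Apply the Euclidean algorithm to 18482 and 5951:
18482 = 3×5951 + 629
5951 = 9×629 + 290
629 = 2×290 + 49
290 = 5×49 + 45
49 = 1×45 + 4
45 = 11×4 + 1
4 = 4×1 + 0
The gcd is 1. Working backward:
1 = 45 − 11·4
1 = −11·49 + 12·45
1 = 12·290 − 71·49
1 = −71·629 + 154·290
1 = 154·5951 − 1457·629
1 = −1457·18482 + 4525·5951
So 5951·4525 ≡ 1 (mod 18482).

4525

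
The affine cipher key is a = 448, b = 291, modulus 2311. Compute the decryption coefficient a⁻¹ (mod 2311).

Run Euclid on (2311, 448):
2311 = 5×448 + 71
448 = 6×71 + 22
71 = 3×22 + 5
22 = 4×5 + 2
5 = 2×2 + 1
2 = 2×1 + 0
Since gcd(448, 2311) = 1, back-substitute to write 1 as a combination:
1 = 5 − 2·2
1 = −2·22 + 9·5
1 = 9·71 − 29·22
1 = −29·448 + 183·71
1 = 183·2311 − 944·448
Hence 448⁻¹ ≡ -944 ≡ 1367 (mod 2311).

1367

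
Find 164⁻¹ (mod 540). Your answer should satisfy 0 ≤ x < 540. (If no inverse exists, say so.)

Euclidean algorithm on 540, 164:
540 = 3·164 + 48
164 = 3·48 + 20
48 = 2·20 + 8
20 = 2·8 + 4
8 = 2·4 + 0
gcd(164, 540) = 4 ≠ 1, so 164 has no multiplicative inverse modulo 540.

no inverse exists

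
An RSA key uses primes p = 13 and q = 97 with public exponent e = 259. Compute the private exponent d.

φ(n) = (p−1)(q−1) = 12·96 = 1152.
Need d with 259·d ≡ 1 (mod 1152). Apply the extended Euclidean algorithm:
1152 = 4×259 + 116
259 = 2×116 + 27
116 = 4×27 + 8
27 = 3×8 + 3
8 = 2×3 + 2
3 = 1×2 + 1
2 = 2×1 + 0
Back-substitute:
1 = 3 − 2
1 = −8 + 3·3
1 = 3·27 − 10·8
1 = −10·116 + 43·27
1 = 43·259 − 96·116
1 = −96·1152 + 427·259
So 259·427 ≡ 1 (mod 1152), hence d = 427.

427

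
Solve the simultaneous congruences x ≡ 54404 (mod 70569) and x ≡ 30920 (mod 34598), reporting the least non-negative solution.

Write x = 54404 + 70569·k. Then 70569·k ≡ 30920 − 54404 ≡ 11114 (mod 34598).
Need 70569⁻¹ mod 34598. Extended Euclid on (34598, 1373):
34598 = 25*1373 + 273
1373 = 5*273 + 8
273 = 34*8 + 1
8 = 8*1 + 0
Back-substitute:
1 = 273 − 34·8
1 = −34·1373 + 171·273
1 = 171·34598 − 4309·1373
70569⁻¹ ≡ 30289 (mod 34598), so k ≡ 30289·11114 ≡ 28004 (mod 34598).
x = 54404 + 70569·28004 = 1976268680.

1976268680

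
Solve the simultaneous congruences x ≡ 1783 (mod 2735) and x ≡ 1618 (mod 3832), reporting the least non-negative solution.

212378

Write x = 1783 + 2735·k. Then 2735·k ≡ 1618 − 1783 ≡ 3667 (mod 3832).
Need 2735⁻¹ mod 3832. Extended Euclid on (3832, 2735):
3832 = 1*2735 + 1097
2735 = 2*1097 + 541
1097 = 2*541 + 15
541 = 36*15 + 1
15 = 15*1 + 0
Back-substitute:
1 = 541 − 36·15
1 = −36·1097 + 73·541
1 = 73·2735 − 182·1097
1 = −182·3832 + 255·2735
2735⁻¹ ≡ 255 (mod 3832), so k ≡ 255·3667 ≡ 77 (mod 3832).
x = 1783 + 2735·77 = 212378.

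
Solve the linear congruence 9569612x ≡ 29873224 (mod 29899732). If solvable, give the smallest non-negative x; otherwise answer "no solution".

1257430

First find gcd(9569612, 29899732):
29899732 = 3*9569612 + 1190896
9569612 = 8*1190896 + 42444
1190896 = 28*42444 + 2464
42444 = 17*2464 + 556
2464 = 4*556 + 240
556 = 2*240 + 76
240 = 3*76 + 12
76 = 6*12 + 4
12 = 3*4 + 0
gcd = 4 and 4 | 29873224, so solutions exist. Divide through by 4: 2392403x ≡ 7468306 (mod 7474933).
Now find 2392403⁻¹ mod 7474933:
7474933 = 3×2392403 + 297724
2392403 = 8×297724 + 10611
297724 = 28×10611 + 616
10611 = 17×616 + 139
616 = 4×139 + 60
139 = 2×60 + 19
60 = 3×19 + 3
19 = 6×3 + 1
3 = 3×1 + 0
Back-substitute:
1 = 19 − 6·3
1 = −6·60 + 19·19
1 = 19·139 − 44·60
1 = −44·616 + 195·139
1 = 195·10611 − 3359·616
1 = −3359·297724 + 94247·10611
1 = 94247·2392403 − 757335·297724
1 = −757335·7474933 + 2366252·2392403
So 2392403⁻¹ ≡ 2366252 (mod 7474933).
Then x ≡ 2366252·7468306 ≡ 1257430 (mod 7474933); the smallest non-negative solution is x = 1257430.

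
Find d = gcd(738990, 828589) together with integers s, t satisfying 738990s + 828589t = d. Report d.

1

Euclidean algorithm:
828589 = 1*738990 + 89599
738990 = 8*89599 + 22198
89599 = 4*22198 + 807
22198 = 27*807 + 409
807 = 1*409 + 398
409 = 1*398 + 11
398 = 36*11 + 2
11 = 5*2 + 1
2 = 2*1 + 0
gcd(738990, 828589) = 1.
Back-substituting:
1 = 11 − 5·2
1 = −5·398 + 181·11
1 = 181·409 − 186·398
1 = −186·807 + 367·409
1 = 367·22198 − 10095·807
1 = −10095·89599 + 40747·22198
1 = 40747·738990 − 336071·89599
1 = −336071·828589 + 376818·738990
So 1 = (-336071)·828589 + (376818)·738990.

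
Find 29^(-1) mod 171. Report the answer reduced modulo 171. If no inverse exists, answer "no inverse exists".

59

Apply the Euclidean algorithm to 171 and 29:
171 = 5×29 + 26
29 = 1×26 + 3
26 = 8×3 + 2
3 = 1×2 + 1
2 = 2×1 + 0
gcd = 1, so the inverse exists. Back-substitute:
1 = 3 − 2
1 = −26 + 9·3
1 = 9·29 − 10·26
1 = −10·171 + 59·29
So 29·59 ≡ 1 (mod 171).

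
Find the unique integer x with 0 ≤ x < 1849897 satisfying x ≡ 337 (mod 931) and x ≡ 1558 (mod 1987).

1328874

Write x = 337 + 931·k. Then 931·k ≡ 1558 − 337 ≡ 1221 (mod 1987).
Need 931⁻¹ mod 1987. Extended Euclid on (1987, 931):
1987 = 2×931 + 125
931 = 7×125 + 56
125 = 2×56 + 13
56 = 4×13 + 4
13 = 3×4 + 1
4 = 4×1 + 0
Back-substitute:
1 = 13 − 3·4
1 = −3·56 + 13·13
1 = 13·125 − 29·56
1 = −29·931 + 216·125
1 = 216·1987 − 461·931
931⁻¹ ≡ 1526 (mod 1987), so k ≡ 1526·1221 ≡ 1427 (mod 1987).
x = 337 + 931·1427 = 1328874.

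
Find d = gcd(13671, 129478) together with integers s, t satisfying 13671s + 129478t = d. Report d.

1

Repeated division:
129478 = 9*13671 + 6439
13671 = 2*6439 + 793
6439 = 8*793 + 95
793 = 8*95 + 33
95 = 2*33 + 29
33 = 1*29 + 4
29 = 7*4 + 1
4 = 4*1 + 0
gcd(13671, 129478) = 1.
Working backward:
1 = 29 − 7·4
1 = −7·33 + 8·29
1 = 8·95 − 23·33
1 = −23·793 + 192·95
1 = 192·6439 − 1559·793
1 = −1559·13671 + 3310·6439
1 = 3310·129478 − 31349·13671
So 1 = (3310)·129478 + (-31349)·13671.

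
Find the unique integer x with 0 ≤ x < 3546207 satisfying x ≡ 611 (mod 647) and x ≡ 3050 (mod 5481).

Write x = 611 + 647·k. Then 647·k ≡ 3050 − 611 ≡ 2439 (mod 5481).
Need 647⁻¹ mod 5481. Extended Euclid on (5481, 647):
5481 = 8×647 + 305
647 = 2×305 + 37
305 = 8×37 + 9
37 = 4×9 + 1
9 = 9×1 + 0
Back-substitute:
1 = 37 − 4·9
1 = −4·305 + 33·37
1 = 33·647 − 70·305
1 = −70·5481 + 593·647
647⁻¹ ≡ 593 (mod 5481), so k ≡ 593·2439 ≡ 4824 (mod 5481).
x = 611 + 647·4824 = 3121739.

3121739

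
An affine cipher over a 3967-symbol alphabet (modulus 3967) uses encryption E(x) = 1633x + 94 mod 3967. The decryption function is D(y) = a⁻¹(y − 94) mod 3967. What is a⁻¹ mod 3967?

Run Euclid on (3967, 1633):
3967 = 2*1633 + 701
1633 = 2*701 + 231
701 = 3*231 + 8
231 = 28*8 + 7
8 = 1*7 + 1
7 = 7*1 + 0
Since gcd(1633, 3967) = 1, back-substitute to write 1 as a combination:
1 = 8 − 7
1 = −231 + 29·8
1 = 29·701 − 88·231
1 = −88·1633 + 205·701
1 = 205·3967 − 498·1633
So 1633·(-498) ≡ 1 (mod 3967), and -498 ≡ 3469 (mod 3967).

3469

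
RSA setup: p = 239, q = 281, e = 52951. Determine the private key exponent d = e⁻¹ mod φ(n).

30791

φ(n) = (p−1)(q−1) = 238·280 = 66640.
Need d with 52951·d ≡ 1 (mod 66640). Apply the extended Euclidean algorithm:
66640 = 1×52951 + 13689
52951 = 3×13689 + 11884
13689 = 1×11884 + 1805
11884 = 6×1805 + 1054
1805 = 1×1054 + 751
1054 = 1×751 + 303
751 = 2×303 + 145
303 = 2×145 + 13
145 = 11×13 + 2
13 = 6×2 + 1
2 = 2×1 + 0
Back-substitute:
1 = 13 − 6·2
1 = −6·145 + 67·13
1 = 67·303 − 140·145
1 = −140·751 + 347·303
1 = 347·1054 − 487·751
1 = −487·1805 + 834·1054
1 = 834·11884 − 5491·1805
1 = −5491·13689 + 6325·11884
1 = 6325·52951 − 24466·13689
1 = −24466·66640 + 30791·52951
So 52951·30791 ≡ 1 (mod 66640), hence d = 30791.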